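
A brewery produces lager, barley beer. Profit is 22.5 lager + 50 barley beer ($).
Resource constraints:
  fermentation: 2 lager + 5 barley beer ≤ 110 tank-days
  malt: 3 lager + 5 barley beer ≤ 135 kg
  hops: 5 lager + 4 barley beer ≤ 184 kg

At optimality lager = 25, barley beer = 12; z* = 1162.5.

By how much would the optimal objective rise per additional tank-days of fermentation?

At the optimum: fermentation uses 110 of 110 (binding); malt uses 135 of 135 (binding); hops uses 173 of 184 (slack = 11).
By complementary slackness, y = 0 for the non-binding constraint.
Dual feasibility on the basic columns requires 2·y_fermentation + 3·y_malt = 22.5, 5·y_fermentation + 5·y_malt = 50.
This yields shadow prices y_fermentation = 7.5, y_malt = 2.5.
Shadow price of fermentation = 7.5.

7.5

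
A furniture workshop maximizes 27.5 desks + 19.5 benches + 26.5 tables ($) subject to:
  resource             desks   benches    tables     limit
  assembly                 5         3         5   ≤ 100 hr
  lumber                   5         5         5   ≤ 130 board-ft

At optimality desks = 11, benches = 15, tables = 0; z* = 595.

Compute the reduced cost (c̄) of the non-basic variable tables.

Both assembly and lumber are binding at x*.
Dual feasibility on the basic columns requires 5·y_assembly + 5·y_lumber = 27.5, 3·y_assembly + 5·y_lumber = 19.5.
This yields shadow prices y_assembly = 4, y_lumber = 1.5.
Reduced cost of tables: c₃ − yᵀa₃ = 26.5 − (4·5 + 1.5·5) = 26.5 − 27.5 = -1.

-1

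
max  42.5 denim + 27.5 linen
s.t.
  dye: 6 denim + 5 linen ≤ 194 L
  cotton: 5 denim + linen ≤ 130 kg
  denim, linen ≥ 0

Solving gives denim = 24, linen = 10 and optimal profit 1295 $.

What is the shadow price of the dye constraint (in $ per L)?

At the optimum: dye uses 194 of 194 (binding); cotton uses 130 of 130 (binding).
Dual feasibility on the basic columns requires 6·y_dye + 5·y_cotton = 42.5, 5·y_dye + 1·y_cotton = 27.5.
Solving: y_dye = 5, y_cotton = 2.5.
Shadow price of dye = 5.

5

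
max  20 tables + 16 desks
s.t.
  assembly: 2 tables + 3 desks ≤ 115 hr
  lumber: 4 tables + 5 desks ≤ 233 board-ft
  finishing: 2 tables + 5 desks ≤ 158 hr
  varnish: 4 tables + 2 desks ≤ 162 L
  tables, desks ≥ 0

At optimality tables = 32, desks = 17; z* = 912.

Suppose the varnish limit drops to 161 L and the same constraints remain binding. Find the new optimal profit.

908.5

At the optimum: assembly uses 115 of 115 (binding); lumber uses 213 of 233 (slack = 20); finishing uses 149 of 158 (slack = 9); varnish uses 162 of 162 (binding).
Slack constraints have shadow price 0 (complementary slackness).
From A_Bᵀ y = c: 2·y_assembly + 4·y_varnish = 20; 3·y_assembly + 2·y_varnish = 16.
This yields shadow prices y_assembly = 3, y_varnish = 3.5.
Δz = y_varnish·Δb = 3.5 × (-1) = -3.5, so new z* = 912 − 3.5 = 908.5.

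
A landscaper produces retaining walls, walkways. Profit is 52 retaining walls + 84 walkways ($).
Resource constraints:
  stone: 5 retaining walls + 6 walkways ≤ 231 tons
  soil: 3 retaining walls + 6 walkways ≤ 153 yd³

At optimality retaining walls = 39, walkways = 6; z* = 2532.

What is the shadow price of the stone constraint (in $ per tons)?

At the optimum: stone uses 231 of 231 (binding); soil uses 153 of 153 (binding).
Dual feasibility on the basic columns requires 5·y_stone + 3·y_soil = 52, 6·y_stone + 6·y_soil = 84.
→ y_stone = 5 and y_soil = 9.
Shadow price of stone = 5.

5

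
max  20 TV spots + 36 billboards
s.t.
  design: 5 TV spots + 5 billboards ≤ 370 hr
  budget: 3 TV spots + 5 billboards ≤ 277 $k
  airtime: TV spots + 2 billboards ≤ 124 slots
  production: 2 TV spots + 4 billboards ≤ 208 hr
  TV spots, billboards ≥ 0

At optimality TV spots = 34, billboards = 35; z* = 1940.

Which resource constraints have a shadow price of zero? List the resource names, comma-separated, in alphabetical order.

design: 345/370 (slack 25)
budget: 277/277 (binding)
airtime: 104/124 (slack 20)
production: 208/208 (binding)
By complementary slackness, a constraint with positive slack has shadow price 0 → airtime, design.

airtime, design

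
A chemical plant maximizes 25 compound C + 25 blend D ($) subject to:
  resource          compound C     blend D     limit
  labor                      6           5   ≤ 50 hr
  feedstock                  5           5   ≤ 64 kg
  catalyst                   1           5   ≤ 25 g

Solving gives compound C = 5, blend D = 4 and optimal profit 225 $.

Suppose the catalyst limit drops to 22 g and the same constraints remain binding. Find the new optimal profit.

At the optimum: labor uses 50 of 50 (binding); feedstock uses 45 of 64 (slack = 19); catalyst uses 25 of 25 (binding).
Since feedstock is not tight, its dual is 0.
The binding rows give the dual system: 6·y_labor + 1·y_catalyst = 25 and 5·y_labor + 5·y_catalyst = 25.
→ y_labor = 4 and y_catalyst = 1.
Δz = y_catalyst·Δb = 1 × (-3) = -3, so new z* = 225 − 3 = 222.

222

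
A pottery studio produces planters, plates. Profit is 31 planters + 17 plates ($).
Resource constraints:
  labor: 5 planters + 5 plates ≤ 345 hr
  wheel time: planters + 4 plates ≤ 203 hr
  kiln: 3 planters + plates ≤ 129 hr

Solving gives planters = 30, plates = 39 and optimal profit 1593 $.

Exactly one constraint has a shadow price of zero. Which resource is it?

labor: 345/345 (binding)
wheel time: 186/203 (slack 17)
kiln: 129/129 (binding)
By complementary slackness, a constraint with positive slack has shadow price 0 → wheel time.

wheel time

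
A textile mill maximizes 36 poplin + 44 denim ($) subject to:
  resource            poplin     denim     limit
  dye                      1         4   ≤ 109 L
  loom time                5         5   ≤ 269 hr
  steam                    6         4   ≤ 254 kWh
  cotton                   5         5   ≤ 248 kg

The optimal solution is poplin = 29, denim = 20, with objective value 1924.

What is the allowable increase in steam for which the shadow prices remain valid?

4

Binding constraints: dye, steam. The basis is B = [[1,4],[6,4]] with det -20.
Per unit increase in steam, x* moves by d = (0.2, -0.05).
The basis stays optimal until cotton becomes binding; allowable increase = 4 kWh.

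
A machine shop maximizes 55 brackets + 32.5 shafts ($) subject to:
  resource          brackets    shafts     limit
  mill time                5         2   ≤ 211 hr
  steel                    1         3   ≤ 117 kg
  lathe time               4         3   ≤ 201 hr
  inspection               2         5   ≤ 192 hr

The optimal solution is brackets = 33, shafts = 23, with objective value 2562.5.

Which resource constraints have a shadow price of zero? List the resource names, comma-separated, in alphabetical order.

mill time: 211/211 (binding)
steel: 102/117 (slack 15)
lathe time: 201/201 (binding)
inspection: 181/192 (slack 11)
By complementary slackness, a constraint with positive slack has shadow price 0 → inspection, steel.

inspection, steel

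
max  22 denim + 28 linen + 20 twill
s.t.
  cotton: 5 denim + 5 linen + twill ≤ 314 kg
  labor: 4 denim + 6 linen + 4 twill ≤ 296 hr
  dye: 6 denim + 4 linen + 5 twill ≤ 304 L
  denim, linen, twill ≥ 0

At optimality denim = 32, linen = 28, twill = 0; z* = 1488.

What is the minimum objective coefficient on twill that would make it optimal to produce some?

Binding: labor and dye. Non-binding: cotton (14 unused).
Since cotton is not tight, its dual is 0.
Dual feasibility on the basic columns requires 4·y_labor + 6·y_dye = 22, 6·y_labor + 4·y_dye = 28.
This yields shadow prices y_labor = 4, y_dye = 1.
twill enters the basis when its profit ≥ yᵀa₃ = 4·4 + 1·5 = 21.

21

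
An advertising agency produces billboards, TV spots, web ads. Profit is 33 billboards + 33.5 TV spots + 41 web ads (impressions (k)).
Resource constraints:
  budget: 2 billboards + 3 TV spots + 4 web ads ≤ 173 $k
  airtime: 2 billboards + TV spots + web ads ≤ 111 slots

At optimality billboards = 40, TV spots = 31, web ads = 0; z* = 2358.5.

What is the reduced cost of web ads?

-1

Check each constraint at x*: budget 173/173 (tight); airtime 111/111 (tight).
Dual feasibility on the basic columns requires 2·y_budget + 2·y_airtime = 33, 3·y_budget + 1·y_airtime = 33.5.
Solving: y_budget = 8.5, y_airtime = 8.
Reduced cost of web ads: c₃ − yᵀa₃ = 41 − (8.5·4 + 8·1) = 41 − 42 = -1.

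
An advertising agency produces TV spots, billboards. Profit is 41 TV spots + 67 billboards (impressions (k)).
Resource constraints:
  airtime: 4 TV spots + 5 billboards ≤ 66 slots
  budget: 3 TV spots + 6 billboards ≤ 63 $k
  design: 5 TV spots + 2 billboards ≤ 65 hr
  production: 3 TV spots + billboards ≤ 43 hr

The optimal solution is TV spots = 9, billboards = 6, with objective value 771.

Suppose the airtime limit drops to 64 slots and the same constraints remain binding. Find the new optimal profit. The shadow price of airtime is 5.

761

Δb = -2, so new z* = 771 + (5)·(-2) = 771 − 10 = 761.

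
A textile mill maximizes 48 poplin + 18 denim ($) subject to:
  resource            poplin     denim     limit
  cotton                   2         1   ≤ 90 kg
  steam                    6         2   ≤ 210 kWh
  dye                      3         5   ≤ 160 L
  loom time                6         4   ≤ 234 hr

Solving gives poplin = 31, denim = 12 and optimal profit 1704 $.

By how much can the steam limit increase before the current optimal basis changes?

24

Binding constraints: steam, loom time. The basis is B = [[6,2],[6,4]] with det 12.
Per unit increase in steam, x* moves by d = (0.3333, -0.5).
The basis stays optimal until denim reaches 0; allowable increase = 24 kWh.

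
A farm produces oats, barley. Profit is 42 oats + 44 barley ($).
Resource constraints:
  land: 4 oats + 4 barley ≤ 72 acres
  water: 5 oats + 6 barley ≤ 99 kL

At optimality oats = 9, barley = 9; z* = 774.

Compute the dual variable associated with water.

2

At the optimum: land uses 72 of 72 (binding); water uses 99 of 99 (binding).
From A_Bᵀ y = c: 4·y_land + 5·y_water = 42; 4·y_land + 6·y_water = 44.
This yields shadow prices y_land = 8, y_water = 2.
Shadow price of water = 2.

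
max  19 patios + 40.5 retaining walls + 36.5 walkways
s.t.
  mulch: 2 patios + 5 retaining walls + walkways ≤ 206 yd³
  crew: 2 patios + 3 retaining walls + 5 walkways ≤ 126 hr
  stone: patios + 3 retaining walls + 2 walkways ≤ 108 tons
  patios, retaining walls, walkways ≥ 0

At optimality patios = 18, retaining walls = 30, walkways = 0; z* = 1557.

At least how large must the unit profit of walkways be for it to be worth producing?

Binding: crew and stone. Non-binding: mulch (20 unused).
Slack constraints have shadow price 0 (complementary slackness).
Dual feasibility on the basic columns requires 2·y_crew + 1·y_stone = 19, 3·y_crew + 3·y_stone = 40.5.
This yields shadow prices y_crew = 5.5, y_stone = 8.
walkways enters the basis when its profit ≥ yᵀa₃ = 5.5·5 + 8·2 = 43.5.

43.5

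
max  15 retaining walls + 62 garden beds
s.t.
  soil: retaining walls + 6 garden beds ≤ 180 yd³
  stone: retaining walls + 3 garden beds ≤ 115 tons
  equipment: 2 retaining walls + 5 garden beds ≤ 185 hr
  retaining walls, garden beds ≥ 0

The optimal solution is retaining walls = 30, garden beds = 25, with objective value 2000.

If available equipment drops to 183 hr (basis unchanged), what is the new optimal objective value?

1992

At the optimum: soil uses 180 of 180 (binding); stone uses 105 of 115 (slack = 10); equipment uses 185 of 185 (binding).
By complementary slackness, y = 0 for the non-binding constraint.
The binding rows give the dual system: 1·y_soil + 2·y_equipment = 15 and 6·y_soil + 5·y_equipment = 62.
Solving: y_soil = 7, y_equipment = 4.
Δz = y_equipment·Δb = 4 × (-2) = -8, so new z* = 2000 − 8 = 1992.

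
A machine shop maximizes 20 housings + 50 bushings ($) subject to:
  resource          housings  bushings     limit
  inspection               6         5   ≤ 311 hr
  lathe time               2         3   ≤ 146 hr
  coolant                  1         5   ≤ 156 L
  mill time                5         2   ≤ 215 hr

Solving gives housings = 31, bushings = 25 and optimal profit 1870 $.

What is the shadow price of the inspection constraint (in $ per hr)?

Check each constraint at x*: inspection 311/311 (tight); lathe time 137/146 (slack 9); coolant 156/156 (tight); mill time 205/215 (slack 10).
By complementary slackness, y = 0 for the non-binding constraints.
From A_Bᵀ y = c: 6·y_inspection + 1·y_coolant = 20; 5·y_inspection + 5·y_coolant = 50.
Solving: y_inspection = 2, y_coolant = 8.
Shadow price of inspection = 2.

2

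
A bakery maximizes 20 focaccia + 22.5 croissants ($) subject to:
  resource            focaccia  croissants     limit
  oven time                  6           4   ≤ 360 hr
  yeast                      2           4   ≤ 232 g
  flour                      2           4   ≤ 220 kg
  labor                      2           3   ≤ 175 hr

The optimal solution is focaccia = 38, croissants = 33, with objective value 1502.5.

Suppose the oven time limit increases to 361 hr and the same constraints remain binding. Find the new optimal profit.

Binding: oven time and labor. Non-binding: yeast (24 unused), flour (12 unused).
Since yeast, flour are not tight, their duals are 0.
The binding rows give the dual system: 6·y_oven time + 2·y_labor = 20 and 4·y_oven time + 3·y_labor = 22.5.
Solving: y_oven time = 1.5, y_labor = 5.5.
Δz = y_oven time·Δb = 1.5 × (1) = 1.5, so new z* = 1502.5 + 1.5 = 1504.

1504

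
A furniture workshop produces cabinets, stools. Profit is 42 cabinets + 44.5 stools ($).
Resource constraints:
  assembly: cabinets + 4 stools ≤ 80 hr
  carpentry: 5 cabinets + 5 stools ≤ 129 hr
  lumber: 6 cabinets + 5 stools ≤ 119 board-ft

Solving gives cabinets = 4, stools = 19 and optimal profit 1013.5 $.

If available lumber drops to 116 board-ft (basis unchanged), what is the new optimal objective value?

994

Binding: assembly and lumber. Non-binding: carpentry (14 unused).
Slack constraints have shadow price 0 (complementary slackness).
The binding rows give the dual system: 1·y_assembly + 6·y_lumber = 42 and 4·y_assembly + 5·y_lumber = 44.5.
Solving: y_assembly = 3, y_lumber = 6.5.
Δz = y_lumber·Δb = 6.5 × (-3) = -19.5, so new z* = 1013.5 − 19.5 = 994.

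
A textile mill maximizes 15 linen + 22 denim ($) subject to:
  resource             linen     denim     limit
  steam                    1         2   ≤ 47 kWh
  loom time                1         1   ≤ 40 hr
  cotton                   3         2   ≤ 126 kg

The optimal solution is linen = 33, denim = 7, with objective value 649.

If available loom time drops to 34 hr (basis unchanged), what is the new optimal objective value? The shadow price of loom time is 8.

Δb = -6, so new z* = 649 + (8)·(-6) = 649 − 48 = 601.

601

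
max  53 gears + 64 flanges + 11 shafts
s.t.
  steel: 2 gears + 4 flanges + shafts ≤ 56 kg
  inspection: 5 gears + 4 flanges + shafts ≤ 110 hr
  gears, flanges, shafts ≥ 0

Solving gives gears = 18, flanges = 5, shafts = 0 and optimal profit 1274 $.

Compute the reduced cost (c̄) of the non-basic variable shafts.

-5

Check each constraint at x*: steel 56/56 (tight); inspection 110/110 (tight).
From A_Bᵀ y = c: 2·y_steel + 5·y_inspection = 53; 4·y_steel + 4·y_inspection = 64.
This yields shadow prices y_steel = 9, y_inspection = 7.
Reduced cost of shafts: c₃ − yᵀa₃ = 11 − (9·1 + 7·1) = 11 − 16 = -5.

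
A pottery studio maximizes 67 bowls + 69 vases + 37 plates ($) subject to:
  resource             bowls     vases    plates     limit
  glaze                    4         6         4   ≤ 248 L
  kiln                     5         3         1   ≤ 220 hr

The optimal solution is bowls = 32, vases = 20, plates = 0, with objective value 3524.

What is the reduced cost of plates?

Check each constraint at x*: glaze 248/248 (tight); kiln 220/220 (tight).
Dual feasibility on the basic columns requires 4·y_glaze + 5·y_kiln = 67, 6·y_glaze + 3·y_kiln = 69.
→ y_glaze = 8 and y_kiln = 7.
Reduced cost of plates: c₃ − yᵀa₃ = 37 − (8·4 + 7·1) = 37 − 39 = -2.

-2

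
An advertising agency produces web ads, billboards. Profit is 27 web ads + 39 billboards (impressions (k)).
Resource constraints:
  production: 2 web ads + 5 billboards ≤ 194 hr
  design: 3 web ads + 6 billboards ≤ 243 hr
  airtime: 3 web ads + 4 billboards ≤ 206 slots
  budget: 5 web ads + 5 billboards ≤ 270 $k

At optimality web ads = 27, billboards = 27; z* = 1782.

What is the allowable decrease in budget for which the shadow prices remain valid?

Binding constraints: design, budget. The basis is B = [[3,6],[5,5]] with det -15.
Per unit decrease in budget, x* moves by d = (-0.4, 0.2).
The basis stays optimal until production becomes binding; allowable decrease = 25 $k.

25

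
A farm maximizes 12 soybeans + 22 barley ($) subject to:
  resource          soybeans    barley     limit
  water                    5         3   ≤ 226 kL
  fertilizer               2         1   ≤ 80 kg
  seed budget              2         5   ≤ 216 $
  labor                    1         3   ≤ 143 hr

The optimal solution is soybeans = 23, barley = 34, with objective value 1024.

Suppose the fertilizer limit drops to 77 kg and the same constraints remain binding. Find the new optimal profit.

Check each constraint at x*: water 217/226 (slack 9); fertilizer 80/80 (tight); seed budget 216/216 (tight); labor 125/143 (slack 18).
By complementary slackness, y = 0 for the non-binding constraints.
Dual feasibility on the basic columns requires 2·y_fertilizer + 2·y_seed budget = 12, 1·y_fertilizer + 5·y_seed budget = 22.
Solving: y_fertilizer = 2, y_seed budget = 4.
Δz = y_fertilizer·Δb = 2 × (-3) = -6, so new z* = 1024 − 6 = 1018.

1018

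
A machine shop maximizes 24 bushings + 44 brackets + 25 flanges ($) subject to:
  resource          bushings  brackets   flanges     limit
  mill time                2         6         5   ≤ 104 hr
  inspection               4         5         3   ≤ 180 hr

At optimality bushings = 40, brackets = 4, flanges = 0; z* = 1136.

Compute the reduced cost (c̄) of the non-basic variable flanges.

Both mill time and inspection are binding at x*.
Dual feasibility on the basic columns requires 2·y_mill time + 4·y_inspection = 24, 6·y_mill time + 5·y_inspection = 44.
Solving: y_mill time = 4, y_inspection = 4.
Reduced cost of flanges: c₃ − yᵀa₃ = 25 − (4·5 + 4·3) = 25 − 32 = -7.

-7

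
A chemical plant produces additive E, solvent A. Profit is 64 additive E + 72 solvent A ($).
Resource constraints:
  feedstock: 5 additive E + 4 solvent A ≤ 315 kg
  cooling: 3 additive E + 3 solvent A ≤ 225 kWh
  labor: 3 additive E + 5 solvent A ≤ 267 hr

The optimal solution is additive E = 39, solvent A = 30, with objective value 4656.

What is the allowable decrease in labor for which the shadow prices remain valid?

Binding constraints: feedstock, labor. The basis is B = [[5,4],[3,5]] with det 13.
Per unit decrease in labor, x* moves by d = (0.3077, -0.3846).
The basis stays optimal until solvent A reaches 0; allowable decrease = 78 hr.

78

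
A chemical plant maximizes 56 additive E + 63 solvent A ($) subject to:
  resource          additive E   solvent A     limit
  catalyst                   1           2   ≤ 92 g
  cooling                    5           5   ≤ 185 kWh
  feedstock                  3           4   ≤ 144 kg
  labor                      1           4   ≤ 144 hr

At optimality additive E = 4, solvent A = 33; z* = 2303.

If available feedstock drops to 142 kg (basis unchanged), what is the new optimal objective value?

Binding: cooling and feedstock. Non-binding: catalyst (22 unused), labor (8 unused).
Since catalyst, labor are not tight, their duals are 0.
The binding rows give the dual system: 5·y_cooling + 3·y_feedstock = 56 and 5·y_cooling + 4·y_feedstock = 63.
This yields shadow prices y_cooling = 7, y_feedstock = 7.
Δz = y_feedstock·Δb = 7 × (-2) = -14, so new z* = 2303 − 14 = 2289.

2289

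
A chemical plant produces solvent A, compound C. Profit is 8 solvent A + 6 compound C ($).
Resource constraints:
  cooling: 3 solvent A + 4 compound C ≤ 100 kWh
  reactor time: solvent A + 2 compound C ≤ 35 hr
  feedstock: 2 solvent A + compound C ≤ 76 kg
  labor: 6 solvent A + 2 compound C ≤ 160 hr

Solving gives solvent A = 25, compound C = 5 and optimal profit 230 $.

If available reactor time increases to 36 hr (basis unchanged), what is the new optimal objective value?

Binding: reactor time and labor. Non-binding: cooling (5 unused), feedstock (21 unused).
Slack constraints have shadow price 0 (complementary slackness).
The binding rows give the dual system: 1·y_reactor time + 6·y_labor = 8 and 2·y_reactor time + 2·y_labor = 6.
Solving: y_reactor time = 2, y_labor = 1.
Δz = y_reactor time·Δb = 2 × (1) = 2, so new z* = 230 + 2 = 232.

232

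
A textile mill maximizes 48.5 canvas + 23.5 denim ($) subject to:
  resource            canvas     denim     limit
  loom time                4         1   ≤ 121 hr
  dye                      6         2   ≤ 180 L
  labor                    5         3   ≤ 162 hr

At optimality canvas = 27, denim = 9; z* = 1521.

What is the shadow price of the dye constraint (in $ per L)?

Binding: dye and labor. Non-binding: loom time (4 unused).
Slack constraints have shadow price 0 (complementary slackness).
The binding rows give the dual system: 6·y_dye + 5·y_labor = 48.5 and 2·y_dye + 3·y_labor = 23.5.
Solving: y_dye = 3.5, y_labor = 5.5.
Shadow price of dye = 3.5.

3.5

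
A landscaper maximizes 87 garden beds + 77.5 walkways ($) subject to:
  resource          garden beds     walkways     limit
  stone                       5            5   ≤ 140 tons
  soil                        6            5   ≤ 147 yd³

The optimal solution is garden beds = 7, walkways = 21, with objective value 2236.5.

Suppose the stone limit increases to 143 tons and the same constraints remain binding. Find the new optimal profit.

2254.5

Both stone and soil are binding at x*.
From A_Bᵀ y = c: 5·y_stone + 6·y_soil = 87; 5·y_stone + 5·y_soil = 77.5.
This yields shadow prices y_stone = 6, y_soil = 9.5.
Δz = y_stone·Δb = 6 × (3) = 18, so new z* = 2236.5 + 18 = 2254.5.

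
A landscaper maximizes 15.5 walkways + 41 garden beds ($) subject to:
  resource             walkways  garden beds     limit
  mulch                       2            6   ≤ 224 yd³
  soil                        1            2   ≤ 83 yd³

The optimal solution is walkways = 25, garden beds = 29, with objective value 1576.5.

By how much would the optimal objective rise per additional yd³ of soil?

Both mulch and soil are binding at x*.
Dual feasibility on the basic columns requires 2·y_mulch + 1·y_soil = 15.5, 6·y_mulch + 2·y_soil = 41.
→ y_mulch = 5 and y_soil = 5.5.
Shadow price of soil = 5.5.

5.5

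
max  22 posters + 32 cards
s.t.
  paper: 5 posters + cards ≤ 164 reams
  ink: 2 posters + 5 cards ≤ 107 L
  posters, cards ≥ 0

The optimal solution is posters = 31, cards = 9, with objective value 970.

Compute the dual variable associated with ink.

6

At the optimum: paper uses 164 of 164 (binding); ink uses 107 of 107 (binding).
Dual feasibility on the basic columns requires 5·y_paper + 2·y_ink = 22, 1·y_paper + 5·y_ink = 32.
This yields shadow prices y_paper = 2, y_ink = 6.
Shadow price of ink = 6.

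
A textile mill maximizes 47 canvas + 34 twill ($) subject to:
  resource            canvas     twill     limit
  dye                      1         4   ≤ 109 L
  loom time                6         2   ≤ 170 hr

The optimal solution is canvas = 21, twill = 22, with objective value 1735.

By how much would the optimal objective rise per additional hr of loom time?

7

Both dye and loom time are binding at x*.
Dual feasibility on the basic columns requires 1·y_dye + 6·y_loom time = 47, 4·y_dye + 2·y_loom time = 34.
→ y_dye = 5 and y_loom time = 7.
Shadow price of loom time = 7.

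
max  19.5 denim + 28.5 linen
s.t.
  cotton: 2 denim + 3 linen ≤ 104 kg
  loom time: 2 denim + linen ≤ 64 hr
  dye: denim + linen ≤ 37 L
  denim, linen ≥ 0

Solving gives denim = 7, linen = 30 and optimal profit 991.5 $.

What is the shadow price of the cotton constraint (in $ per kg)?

9

At the optimum: cotton uses 104 of 104 (binding); loom time uses 44 of 64 (slack = 20); dye uses 37 of 37 (binding).
Since loom time is not tight, its dual is 0.
The binding rows give the dual system: 2·y_cotton + 1·y_dye = 19.5 and 3·y_cotton + 1·y_dye = 28.5.
Solving: y_cotton = 9, y_dye = 1.5.
Shadow price of cotton = 9.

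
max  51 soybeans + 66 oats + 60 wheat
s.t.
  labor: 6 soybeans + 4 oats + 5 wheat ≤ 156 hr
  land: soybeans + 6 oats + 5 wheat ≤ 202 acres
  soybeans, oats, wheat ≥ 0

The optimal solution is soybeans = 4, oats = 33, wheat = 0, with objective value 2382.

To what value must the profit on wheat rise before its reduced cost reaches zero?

67.5

Both labor and land are binding at x*.
Dual feasibility on the basic columns requires 6·y_labor + 1·y_land = 51, 4·y_labor + 6·y_land = 66.
→ y_labor = 7.5 and y_land = 6.
wheat enters the basis when its profit ≥ yᵀa₃ = 7.5·5 + 6·5 = 67.5.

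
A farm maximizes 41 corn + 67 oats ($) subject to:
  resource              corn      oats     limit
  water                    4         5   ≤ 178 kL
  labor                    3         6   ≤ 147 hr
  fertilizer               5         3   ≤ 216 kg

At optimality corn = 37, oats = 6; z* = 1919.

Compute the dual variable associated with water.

5

Binding: water and labor. Non-binding: fertilizer (13 unused).
Since fertilizer is not tight, its dual is 0.
From A_Bᵀ y = c: 4·y_water + 3·y_labor = 41; 5·y_water + 6·y_labor = 67.
This yields shadow prices y_water = 5, y_labor = 7.
Shadow price of water = 5.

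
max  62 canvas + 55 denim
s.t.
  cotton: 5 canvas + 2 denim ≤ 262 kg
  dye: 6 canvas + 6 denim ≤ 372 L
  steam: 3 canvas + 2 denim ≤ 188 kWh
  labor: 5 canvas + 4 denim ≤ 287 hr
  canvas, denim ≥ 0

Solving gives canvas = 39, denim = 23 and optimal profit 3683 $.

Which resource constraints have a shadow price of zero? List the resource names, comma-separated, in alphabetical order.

cotton, steam

cotton: 241/262 (slack 21)
dye: 372/372 (binding)
steam: 163/188 (slack 25)
labor: 287/287 (binding)
By complementary slackness, a constraint with positive slack has shadow price 0 → cotton, steam.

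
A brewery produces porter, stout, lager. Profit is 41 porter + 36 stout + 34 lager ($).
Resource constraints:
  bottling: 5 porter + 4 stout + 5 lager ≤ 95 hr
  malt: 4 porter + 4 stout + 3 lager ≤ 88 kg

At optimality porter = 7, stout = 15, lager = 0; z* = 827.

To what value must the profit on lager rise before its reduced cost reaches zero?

37

At the optimum: bottling uses 95 of 95 (binding); malt uses 88 of 88 (binding).
The binding rows give the dual system: 5·y_bottling + 4·y_malt = 41 and 4·y_bottling + 4·y_malt = 36.
→ y_bottling = 5 and y_malt = 4.
lager enters the basis when its profit ≥ yᵀa₃ = 5·5 + 4·3 = 37.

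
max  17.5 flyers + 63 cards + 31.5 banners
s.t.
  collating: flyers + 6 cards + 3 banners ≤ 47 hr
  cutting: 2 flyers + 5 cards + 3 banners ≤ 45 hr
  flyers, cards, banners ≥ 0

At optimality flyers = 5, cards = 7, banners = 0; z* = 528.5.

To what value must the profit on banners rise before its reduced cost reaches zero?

34.5

Check each constraint at x*: collating 47/47 (tight); cutting 45/45 (tight).
The binding rows give the dual system: 1·y_collating + 2·y_cutting = 17.5 and 6·y_collating + 5·y_cutting = 63.
Solving: y_collating = 5.5, y_cutting = 6.
banners enters the basis when its profit ≥ yᵀa₃ = 5.5·3 + 6·3 = 34.5.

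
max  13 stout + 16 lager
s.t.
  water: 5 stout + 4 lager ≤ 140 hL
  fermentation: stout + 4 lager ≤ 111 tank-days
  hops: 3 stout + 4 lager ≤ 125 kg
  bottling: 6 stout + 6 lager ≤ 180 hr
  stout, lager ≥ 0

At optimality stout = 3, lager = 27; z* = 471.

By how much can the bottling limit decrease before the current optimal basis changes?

Binding constraints: fermentation, bottling. The basis is B = [[1,4],[6,6]] with det -18.
Per unit decrease in bottling, x* moves by d = (-0.2222, 0.0556).
The basis stays optimal until stout reaches 0; allowable decrease = 13.5 hr.

13.5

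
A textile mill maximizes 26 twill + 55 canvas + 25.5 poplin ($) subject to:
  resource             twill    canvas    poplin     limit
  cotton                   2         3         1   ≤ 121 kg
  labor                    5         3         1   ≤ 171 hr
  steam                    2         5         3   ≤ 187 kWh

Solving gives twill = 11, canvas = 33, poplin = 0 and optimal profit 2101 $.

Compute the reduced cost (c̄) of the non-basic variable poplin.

At the optimum: cotton uses 121 of 121 (binding); labor uses 154 of 171 (slack = 17); steam uses 187 of 187 (binding).
Since labor is not tight, its dual is 0.
From A_Bᵀ y = c: 2·y_cotton + 2·y_steam = 26; 3·y_cotton + 5·y_steam = 55.
→ y_cotton = 5 and y_steam = 8.
Reduced cost of poplin: c₃ − yᵀa₃ = 25.5 − (5·1 + 8·3) = 25.5 − 29 = -3.5.

-3.5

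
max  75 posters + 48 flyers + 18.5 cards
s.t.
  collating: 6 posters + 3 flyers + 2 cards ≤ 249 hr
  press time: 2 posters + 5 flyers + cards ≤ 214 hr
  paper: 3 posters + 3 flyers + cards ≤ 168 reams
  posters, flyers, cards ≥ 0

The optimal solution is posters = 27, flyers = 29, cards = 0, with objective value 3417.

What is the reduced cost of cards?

Binding: collating and paper. Non-binding: press time (15 unused).
Slack constraints have shadow price 0 (complementary slackness).
The binding rows give the dual system: 6·y_collating + 3·y_paper = 75 and 3·y_collating + 3·y_paper = 48.
This yields shadow prices y_collating = 9, y_paper = 7.
Reduced cost of cards: c₃ − yᵀa₃ = 18.5 − (9·2 + 7·1) = 18.5 − 25 = -6.5.

-6.5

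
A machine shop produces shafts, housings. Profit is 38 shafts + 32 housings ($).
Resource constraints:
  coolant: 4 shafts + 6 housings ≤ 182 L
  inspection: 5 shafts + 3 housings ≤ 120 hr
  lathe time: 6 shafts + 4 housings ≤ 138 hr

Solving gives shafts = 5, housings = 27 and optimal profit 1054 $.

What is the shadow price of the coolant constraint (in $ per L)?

2

Binding: coolant and lathe time. Non-binding: inspection (14 unused).
Since inspection is not tight, its dual is 0.
From A_Bᵀ y = c: 4·y_coolant + 6·y_lathe time = 38; 6·y_coolant + 4·y_lathe time = 32.
→ y_coolant = 2 and y_lathe time = 5.
Shadow price of coolant = 2.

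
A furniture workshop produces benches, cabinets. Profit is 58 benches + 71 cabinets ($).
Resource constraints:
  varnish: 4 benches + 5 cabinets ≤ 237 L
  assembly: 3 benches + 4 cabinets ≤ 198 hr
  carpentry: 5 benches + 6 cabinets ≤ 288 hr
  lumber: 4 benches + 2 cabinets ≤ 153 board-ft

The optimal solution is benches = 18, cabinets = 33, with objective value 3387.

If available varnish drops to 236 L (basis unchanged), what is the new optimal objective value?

Binding: varnish and carpentry. Non-binding: assembly (12 unused), lumber (15 unused).
Slack constraints have shadow price 0 (complementary slackness).
The binding rows give the dual system: 4·y_varnish + 5·y_carpentry = 58 and 5·y_varnish + 6·y_carpentry = 71.
This yields shadow prices y_varnish = 7, y_carpentry = 6.
Δz = y_varnish·Δb = 7 × (-1) = -7, so new z* = 3387 − 7 = 3380.

3380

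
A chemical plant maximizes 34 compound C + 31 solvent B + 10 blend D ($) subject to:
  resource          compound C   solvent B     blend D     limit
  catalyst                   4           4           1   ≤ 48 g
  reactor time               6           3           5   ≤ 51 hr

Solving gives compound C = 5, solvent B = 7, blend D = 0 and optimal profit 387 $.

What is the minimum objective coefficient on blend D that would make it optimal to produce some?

12

At the optimum: catalyst uses 48 of 48 (binding); reactor time uses 51 of 51 (binding).
The binding rows give the dual system: 4·y_catalyst + 6·y_reactor time = 34 and 4·y_catalyst + 3·y_reactor time = 31.
→ y_catalyst = 7 and y_reactor time = 1.
blend D enters the basis when its profit ≥ yᵀa₃ = 7·1 + 1·5 = 12.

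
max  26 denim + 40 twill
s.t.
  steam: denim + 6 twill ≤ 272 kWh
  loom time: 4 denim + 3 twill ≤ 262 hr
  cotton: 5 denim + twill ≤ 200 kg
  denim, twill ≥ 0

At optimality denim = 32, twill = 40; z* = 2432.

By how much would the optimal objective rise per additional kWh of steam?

Binding: steam and cotton. Non-binding: loom time (14 unused).
By complementary slackness, y = 0 for the non-binding constraint.
The binding rows give the dual system: 1·y_steam + 5·y_cotton = 26 and 6·y_steam + 1·y_cotton = 40.
Solving: y_steam = 6, y_cotton = 4.
Shadow price of steam = 6.

6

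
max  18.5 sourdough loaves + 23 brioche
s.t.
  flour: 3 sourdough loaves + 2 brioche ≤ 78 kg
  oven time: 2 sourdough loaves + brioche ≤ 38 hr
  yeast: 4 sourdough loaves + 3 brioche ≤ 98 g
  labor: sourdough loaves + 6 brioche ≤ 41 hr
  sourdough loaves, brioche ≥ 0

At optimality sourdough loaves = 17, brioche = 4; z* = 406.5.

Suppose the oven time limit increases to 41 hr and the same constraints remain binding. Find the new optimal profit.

At the optimum: flour uses 59 of 78 (slack = 19); oven time uses 38 of 38 (binding); yeast uses 80 of 98 (slack = 18); labor uses 41 of 41 (binding).
By complementary slackness, y = 0 for the non-binding constraints.
The binding rows give the dual system: 2·y_oven time + 1·y_labor = 18.5 and 1·y_oven time + 6·y_labor = 23.
Solving: y_oven time = 8, y_labor = 2.5.
Δz = y_oven time·Δb = 8 × (3) = 24, so new z* = 406.5 + 24 = 430.5.

430.5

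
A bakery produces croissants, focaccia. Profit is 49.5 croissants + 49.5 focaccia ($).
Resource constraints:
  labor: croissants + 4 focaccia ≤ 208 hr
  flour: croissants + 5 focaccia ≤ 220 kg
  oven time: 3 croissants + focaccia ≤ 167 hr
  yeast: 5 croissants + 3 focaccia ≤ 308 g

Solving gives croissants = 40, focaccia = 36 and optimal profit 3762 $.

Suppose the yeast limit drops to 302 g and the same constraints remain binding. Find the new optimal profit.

3708

At the optimum: labor uses 184 of 208 (slack = 24); flour uses 220 of 220 (binding); oven time uses 156 of 167 (slack = 11); yeast uses 308 of 308 (binding).
By complementary slackness, y = 0 for the non-binding constraints.
Dual feasibility on the basic columns requires 1·y_flour + 5·y_yeast = 49.5, 5·y_flour + 3·y_yeast = 49.5.
Solving: y_flour = 4.5, y_yeast = 9.
Δz = y_yeast·Δb = 9 × (-6) = -54, so new z* = 3762 − 54 = 3708.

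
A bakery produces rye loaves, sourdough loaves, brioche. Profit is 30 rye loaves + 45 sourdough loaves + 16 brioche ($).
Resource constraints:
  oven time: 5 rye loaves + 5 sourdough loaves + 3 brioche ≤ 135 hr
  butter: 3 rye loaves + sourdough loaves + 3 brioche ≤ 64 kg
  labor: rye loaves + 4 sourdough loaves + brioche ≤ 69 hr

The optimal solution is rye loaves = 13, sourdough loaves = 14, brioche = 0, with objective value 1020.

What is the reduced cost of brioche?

At the optimum: oven time uses 135 of 135 (binding); butter uses 53 of 64 (slack = 11); labor uses 69 of 69 (binding).
By complementary slackness, y = 0 for the non-binding constraint.
The binding rows give the dual system: 5·y_oven time + 1·y_labor = 30 and 5·y_oven time + 4·y_labor = 45.
→ y_oven time = 5 and y_labor = 5.
Reduced cost of brioche: c₃ − yᵀa₃ = 16 − (5·3 + 5·1) = 16 − 20 = -4.

-4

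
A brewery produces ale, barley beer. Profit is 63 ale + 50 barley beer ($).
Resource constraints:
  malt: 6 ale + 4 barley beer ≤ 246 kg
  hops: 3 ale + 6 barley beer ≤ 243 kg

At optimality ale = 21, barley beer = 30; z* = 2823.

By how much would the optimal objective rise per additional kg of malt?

9.5

At the optimum: malt uses 246 of 246 (binding); hops uses 243 of 243 (binding).
Dual feasibility on the basic columns requires 6·y_malt + 3·y_hops = 63, 4·y_malt + 6·y_hops = 50.
→ y_malt = 9.5 and y_hops = 2.
Shadow price of malt = 9.5.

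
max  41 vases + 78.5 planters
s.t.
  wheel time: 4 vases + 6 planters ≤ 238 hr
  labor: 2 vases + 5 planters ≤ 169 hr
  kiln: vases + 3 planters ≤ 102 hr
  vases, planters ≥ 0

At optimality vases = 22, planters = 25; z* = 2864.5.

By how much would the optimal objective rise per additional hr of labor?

8.5

Check each constraint at x*: wheel time 238/238 (tight); labor 169/169 (tight); kiln 97/102 (slack 5).
Since kiln is not tight, its dual is 0.
Dual feasibility on the basic columns requires 4·y_wheel time + 2·y_labor = 41, 6·y_wheel time + 5·y_labor = 78.5.
→ y_wheel time = 6 and y_labor = 8.5.
Shadow price of labor = 8.5.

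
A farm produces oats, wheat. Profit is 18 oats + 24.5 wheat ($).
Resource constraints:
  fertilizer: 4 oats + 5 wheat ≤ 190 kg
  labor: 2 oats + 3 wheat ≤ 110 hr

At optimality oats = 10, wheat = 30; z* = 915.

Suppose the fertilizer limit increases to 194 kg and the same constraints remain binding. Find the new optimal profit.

925

Check each constraint at x*: fertilizer 190/190 (tight); labor 110/110 (tight).
Dual feasibility on the basic columns requires 4·y_fertilizer + 2·y_labor = 18, 5·y_fertilizer + 3·y_labor = 24.5.
Solving: y_fertilizer = 2.5, y_labor = 4.
Δz = y_fertilizer·Δb = 2.5 × (4) = 10, so new z* = 915 + 10 = 925.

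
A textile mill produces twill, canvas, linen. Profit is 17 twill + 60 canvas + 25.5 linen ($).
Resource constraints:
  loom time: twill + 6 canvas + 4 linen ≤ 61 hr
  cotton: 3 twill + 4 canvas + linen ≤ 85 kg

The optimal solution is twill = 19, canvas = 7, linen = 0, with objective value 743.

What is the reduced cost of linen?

-9.5

At the optimum: loom time uses 61 of 61 (binding); cotton uses 85 of 85 (binding).
From A_Bᵀ y = c: 1·y_loom time + 3·y_cotton = 17; 6·y_loom time + 4·y_cotton = 60.
→ y_loom time = 8 and y_cotton = 3.
Reduced cost of linen: c₃ − yᵀa₃ = 25.5 − (8·4 + 3·1) = 25.5 − 35 = -9.5.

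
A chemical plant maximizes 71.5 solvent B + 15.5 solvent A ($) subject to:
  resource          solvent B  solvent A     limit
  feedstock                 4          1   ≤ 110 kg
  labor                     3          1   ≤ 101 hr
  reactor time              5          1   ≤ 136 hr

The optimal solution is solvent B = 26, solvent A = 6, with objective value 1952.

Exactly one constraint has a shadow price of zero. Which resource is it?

labor

feedstock: 110/110 (binding)
labor: 84/101 (slack 17)
reactor time: 136/136 (binding)
By complementary slackness, a constraint with positive slack has shadow price 0 → labor.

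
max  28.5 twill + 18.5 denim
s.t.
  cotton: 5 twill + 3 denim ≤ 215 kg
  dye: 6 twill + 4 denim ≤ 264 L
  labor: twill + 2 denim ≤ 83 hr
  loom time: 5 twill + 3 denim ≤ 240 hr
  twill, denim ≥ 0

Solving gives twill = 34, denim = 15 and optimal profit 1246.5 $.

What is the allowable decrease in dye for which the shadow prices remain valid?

6

Binding constraints: cotton, dye. The basis is B = [[5,3],[6,4]] with det 2.
Per unit decrease in dye, x* moves by d = (1.5, -2.5).
The basis stays optimal until denim reaches 0; allowable decrease = 6 L.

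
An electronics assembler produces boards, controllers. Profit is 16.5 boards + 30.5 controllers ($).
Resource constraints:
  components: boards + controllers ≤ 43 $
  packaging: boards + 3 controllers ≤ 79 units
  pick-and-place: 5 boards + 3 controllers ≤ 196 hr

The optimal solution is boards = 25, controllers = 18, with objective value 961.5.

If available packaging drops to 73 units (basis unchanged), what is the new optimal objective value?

At the optimum: components uses 43 of 43 (binding); packaging uses 79 of 79 (binding); pick-and-place uses 179 of 196 (slack = 17).
By complementary slackness, y = 0 for the non-binding constraint.
The binding rows give the dual system: 1·y_components + 1·y_packaging = 16.5 and 1·y_components + 3·y_packaging = 30.5.
→ y_components = 9.5 and y_packaging = 7.
Δz = y_packaging·Δb = 7 × (-6) = -42, so new z* = 961.5 − 42 = 919.5.

919.5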